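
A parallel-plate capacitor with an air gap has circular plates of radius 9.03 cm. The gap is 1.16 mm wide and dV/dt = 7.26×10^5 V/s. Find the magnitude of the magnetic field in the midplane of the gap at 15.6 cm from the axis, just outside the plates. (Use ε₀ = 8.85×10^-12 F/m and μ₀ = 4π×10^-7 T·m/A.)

dE/dt = (dV/dt)/d = 6.259×10^8 V/(m·s); I_d = ε₀(πR²)(dE/dt) = (8.85×10^-12)(0.02562)(6.259×10^8) = 1.419×10^-4 A.
Outside the plates the loop encloses all of I_d, so B·2πr = μ₀ I_d and B = 1.82×10^-10 T.

1.82×10^-10 T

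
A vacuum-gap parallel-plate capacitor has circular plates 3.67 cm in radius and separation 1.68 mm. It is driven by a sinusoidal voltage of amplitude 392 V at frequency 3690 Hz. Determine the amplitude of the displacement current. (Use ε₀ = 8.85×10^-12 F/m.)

2.03×10^-4 A

(dE/dt)_max = V₀ω/d = 5.409×10^9 V/(m·s); ω = 2πf = 2.318×10^4 rad/s.
I_d,max = ε₀ A (dE/dt)_max = (8.85×10^-12)(4.231×10^-3)(5.409×10^9) = 2.03×10^-4 A.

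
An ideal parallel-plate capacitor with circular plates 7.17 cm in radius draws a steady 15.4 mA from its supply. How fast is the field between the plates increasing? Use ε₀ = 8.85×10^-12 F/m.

1.08×10^11 V/(m·s)

Charge continuity gives I_d = I = 0.0154 A between the plates.
Inverting I_d = ε₀ A dE/dt gives dE/dt = 0.0154 / (8.85×10^-12 · 0.01615) = 1.08×10^11 V/(m·s).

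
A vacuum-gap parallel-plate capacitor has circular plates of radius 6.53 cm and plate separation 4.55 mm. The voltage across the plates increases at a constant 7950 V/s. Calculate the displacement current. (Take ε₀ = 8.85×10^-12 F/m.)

2.07×10^-7 A

The field between the plates is E = V/d, so dE/dt = (7950)/(4.55×10^-3 m) = 1.747×10^6 V/(m·s).
I_d = ε₀ A (dE/dt) = (8.85×10^-12)(0.01340)(1.747×10^6) = 2.07×10^-7 A.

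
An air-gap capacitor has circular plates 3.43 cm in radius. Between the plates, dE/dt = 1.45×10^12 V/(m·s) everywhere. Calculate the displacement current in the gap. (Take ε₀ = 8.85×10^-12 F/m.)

0.0474 A

I_d = ε₀ A (dE/dt) = (8.85×10^-12)(3.696×10^-3 m²)(1.45×10^12) = 0.0474 A.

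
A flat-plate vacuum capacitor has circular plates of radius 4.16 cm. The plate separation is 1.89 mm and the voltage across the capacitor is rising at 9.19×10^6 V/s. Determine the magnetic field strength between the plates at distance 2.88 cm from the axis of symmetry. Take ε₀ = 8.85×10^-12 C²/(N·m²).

dE/dt = (dV/dt)/d = 4.862×10^9 V/(m·s); I_d = ε₀(πR²)(dE/dt) = (8.85×10^-12)(5.437×10^-3)(4.862×10^9) = 2.339×10^-4 A.
An Ampèrian loop of radius r encloses a fraction (r/R)² of I_d. Then B·2πr = μ₀ I_d (r/R)², giving B = μ₀ I_d r/(2πR²) = 7.79×10^-10 T.

7.79×10^-10 T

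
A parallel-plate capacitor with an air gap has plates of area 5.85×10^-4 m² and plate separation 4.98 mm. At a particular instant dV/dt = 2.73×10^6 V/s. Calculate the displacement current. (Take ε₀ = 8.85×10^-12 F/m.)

E = V/d so dE/dt = (dV/dt)/d = 5.482×10^8 V/(m·s), and I_d = ε₀ A dE/dt = (8.85×10^-12)(5.85×10^-4)(5.482×10^8) = 2.84×10^-6 A.

2.84×10^-6 A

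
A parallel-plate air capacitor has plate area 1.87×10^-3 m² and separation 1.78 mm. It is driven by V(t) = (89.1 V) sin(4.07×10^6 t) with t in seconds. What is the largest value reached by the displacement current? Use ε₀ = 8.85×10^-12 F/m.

C = ε₀A/d = (8.85×10^-12)(1.87×10^-3)/(1.78×10^-3) = 9.297×10^-12 F; ω = 4.07×10^6 rad/s.
I_d = C dV/dt, so |I_d|_max = C V₀ ω = (9.297×10^-12)(89.1)(4.07×10^6) = 3.37×10^-3 A.

3.37×10^-3 A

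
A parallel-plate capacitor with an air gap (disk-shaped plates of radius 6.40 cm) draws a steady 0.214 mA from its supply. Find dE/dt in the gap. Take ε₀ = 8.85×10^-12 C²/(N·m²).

1.88×10^9 V/(m·s)

By continuity, I_d in the gap equals the 0.214 mA flowing in the wire.
Then dE/dt = I_d/(ε₀A) = 1.88×10^9 V/(m·s).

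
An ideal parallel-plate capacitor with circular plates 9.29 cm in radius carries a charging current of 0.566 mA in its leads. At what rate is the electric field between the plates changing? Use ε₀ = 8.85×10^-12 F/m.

The displacement current between the plates equals the conduction current, I_d = 0.566 mA.
Since I_d = ε₀ A dE/dt, dE/dt = I_d/(ε₀A) = (5.66×10^-4)/((8.85×10^-12)(0.02711)) = 2.36×10^9 V/(m·s).

2.36×10^9 V/(m·s)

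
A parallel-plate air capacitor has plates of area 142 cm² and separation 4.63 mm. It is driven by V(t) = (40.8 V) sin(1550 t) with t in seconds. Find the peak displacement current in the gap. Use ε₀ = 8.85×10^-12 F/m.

1.72×10^-6 A

(dE/dt)_max = V₀ω/d = 1.366×10^7 V/(m·s); ω = 1550 rad/s.
I_d,max = ε₀ A (dE/dt)_max = (8.85×10^-12)(0.0142)(1.366×10^7) = 1.72×10^-6 A.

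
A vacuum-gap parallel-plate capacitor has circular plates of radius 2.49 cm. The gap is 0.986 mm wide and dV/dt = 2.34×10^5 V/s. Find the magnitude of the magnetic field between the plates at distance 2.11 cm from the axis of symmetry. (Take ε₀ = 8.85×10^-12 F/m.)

With E = V/d, dE/dt = 2.373×10^8 V/(m·s) and πR² = 1.948×10^-3 m², giving I_d = ε₀ πR² dE/dt = 4.091×10^-6 A.
An Ampèrian loop of radius r encloses a fraction (r/R)² of I_d. Then B·2πr = μ₀ I_d (r/R)², giving B = μ₀ I_d r/(2πR²) = 2.78×10^-11 T.

2.78×10^-11 T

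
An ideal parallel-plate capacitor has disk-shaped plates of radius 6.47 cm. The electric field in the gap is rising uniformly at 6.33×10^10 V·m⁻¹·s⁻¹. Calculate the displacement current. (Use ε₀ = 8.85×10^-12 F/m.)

With a uniform field, Φ_E = EA, so I_d = ε₀ A dE/dt = 7.37×10^-3 A.

7.37×10^-3 A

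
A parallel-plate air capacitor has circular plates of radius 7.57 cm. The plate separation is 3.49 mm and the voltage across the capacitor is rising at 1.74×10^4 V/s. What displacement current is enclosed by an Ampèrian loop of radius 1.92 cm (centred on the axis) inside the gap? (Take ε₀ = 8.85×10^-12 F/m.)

dE/dt = (dV/dt)/d = 4.986×10^6 V/(m·s); I_d = ε₀(πR²)(dE/dt) = (8.85×10^-12)(0.01800)(4.986×10^6) = 7.943×10^-7 A.
Through an area πr² the displacement current is I_d·(πr²/πR²) = I_d (r/R)² = 5.11×10^-8 A.

5.11×10^-8 A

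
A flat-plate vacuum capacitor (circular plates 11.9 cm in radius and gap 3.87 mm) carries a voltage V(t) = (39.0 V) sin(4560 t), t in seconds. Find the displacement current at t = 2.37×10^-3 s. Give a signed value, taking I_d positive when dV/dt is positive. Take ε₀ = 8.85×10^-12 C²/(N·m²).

-3.39×10^-6 A

C = ε₀A/d = (8.85×10^-12)(0.04449)/(3.87×10^-3) = 1.017×10^-10 F. dV/dt = V₀ω·cos(ωt); at ωt = 10.8072 rad this factor is -0.1873.
I_d = C dV/dt = (1.017×10^-10)(39.0)(4560)(-0.1873) = -3.39×10^-6 A.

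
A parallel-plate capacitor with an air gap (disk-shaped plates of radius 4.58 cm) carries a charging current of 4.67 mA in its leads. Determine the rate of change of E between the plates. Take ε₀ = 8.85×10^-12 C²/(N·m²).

8.01×10^10 V/(m·s)

Charge continuity gives I_d = I = 4.67×10^-3 A between the plates.
Since I_d = ε₀ A dE/dt, dE/dt = I_d/(ε₀A) = (4.67×10^-3)/((8.85×10^-12)(6.590×10^-3)) = 8.01×10^10 V/(m·s).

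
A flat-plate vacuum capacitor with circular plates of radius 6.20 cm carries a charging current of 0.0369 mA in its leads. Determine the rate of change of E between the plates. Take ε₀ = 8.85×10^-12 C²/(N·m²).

3.45×10^8 V/(m·s)

The displacement current between the plates equals the conduction current, I_d = 0.0369 mA.
Since I_d = ε₀ A dE/dt, dE/dt = I_d/(ε₀A) = (3.69×10^-5)/((8.85×10^-12)(0.01208)) = 3.45×10^8 V/(m·s).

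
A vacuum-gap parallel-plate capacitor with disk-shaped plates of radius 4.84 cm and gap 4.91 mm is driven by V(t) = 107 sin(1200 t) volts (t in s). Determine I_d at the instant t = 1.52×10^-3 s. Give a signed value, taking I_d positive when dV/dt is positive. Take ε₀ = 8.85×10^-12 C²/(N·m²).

-4.27×10^-7 A

dV/dt = (107)(1200)·cos(1.824) = -3.217×10^4 V/s.
I_d = C dV/dt with C = ε₀A/d = (8.85×10^-12)(7.359×10^-3)/(4.91×10^-3) = 1.326×10^-11 F, so I_d = (1.326×10^-11)(-3.217×10^4) = -4.27×10^-7 A.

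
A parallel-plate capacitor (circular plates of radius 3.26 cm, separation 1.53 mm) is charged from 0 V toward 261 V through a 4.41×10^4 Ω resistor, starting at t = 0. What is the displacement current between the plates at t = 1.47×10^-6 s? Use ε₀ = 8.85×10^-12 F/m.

C = ε₀A/d = (8.85×10^-12)(3.339×10^-3)/(1.53×10^-3) = 1.931×10^-11 F, so τ = RC = 8.516×10^-7 s.
The conduction current is I(t) = (V₀/R) e^(−t/τ), and the displacement current between the plates equals it.
t/τ = 1.726; I_d = (261/4.41×10^4) · e^(−1.726) = (5.918×10^-3)(0.1780) = 1.05×10^-3 A.

1.05×10^-3 A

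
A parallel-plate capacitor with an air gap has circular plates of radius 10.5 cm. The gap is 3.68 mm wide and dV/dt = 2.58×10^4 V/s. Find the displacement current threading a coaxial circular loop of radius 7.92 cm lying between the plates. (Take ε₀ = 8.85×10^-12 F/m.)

I_d = C dV/dt with C = ε₀πR²/d = 8.331×10^-11 F, so I_d = (8.331×10^-11)(2.58×10^4) = 2.149×10^-6 A.
Since J_d is uniform, the enclosed fraction is (r/R)² = 0.5689, giving I_d,enc = 1.22×10^-6 A.

1.22×10^-6 A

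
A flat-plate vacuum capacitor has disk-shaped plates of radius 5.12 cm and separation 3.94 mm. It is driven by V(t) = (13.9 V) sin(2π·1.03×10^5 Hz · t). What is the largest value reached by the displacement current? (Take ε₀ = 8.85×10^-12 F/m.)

(dE/dt)_max = V₀ω/d = 2.283×10^9 V/(m·s); ω = 2πf = 6.472×10^5 rad/s.
I_d,max = ε₀ A (dE/dt)_max = (8.85×10^-12)(8.235×10^-3)(2.283×10^9) = 1.66×10^-4 A.

1.66×10^-4 A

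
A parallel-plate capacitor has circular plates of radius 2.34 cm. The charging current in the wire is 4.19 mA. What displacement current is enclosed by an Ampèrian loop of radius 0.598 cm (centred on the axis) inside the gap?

By continuity the displacement current in the gap matches the conduction current: I_d = 4.19×10^-3 A.
The field is uniform, so I_d,enc = I_d (r/R)² = (4.19×10^-3)(0.598/2.34)² = 2.74×10^-4 A.

2.74×10^-4 A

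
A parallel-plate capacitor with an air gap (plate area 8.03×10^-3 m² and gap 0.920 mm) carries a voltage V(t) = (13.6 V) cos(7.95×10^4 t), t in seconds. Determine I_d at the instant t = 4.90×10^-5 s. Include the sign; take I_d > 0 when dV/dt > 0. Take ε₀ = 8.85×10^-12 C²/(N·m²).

dE/dt = (V₀ω/d)·−sin(ωt) with ωt = 3.8955 rad: (13.6)(7.95×10^4)(0.6845)/(9.20×10^-4) = 8.044×10^8 V/(m·s).
I_d = ε₀ A dE/dt = (8.85×10^-12)(8.03×10^-3)(8.044×10^8) = 5.72×10^-5 A.

5.72×10^-5 A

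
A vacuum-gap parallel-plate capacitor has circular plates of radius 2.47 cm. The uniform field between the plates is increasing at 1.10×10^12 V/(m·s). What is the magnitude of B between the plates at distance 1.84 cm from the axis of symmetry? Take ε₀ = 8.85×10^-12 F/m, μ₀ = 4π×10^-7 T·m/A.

1.13×10^-7 T

Through the whole plate area (πR² = 1.917×10^-3 m²), I_d = ε₀ πR² dE/dt = 0.01866 A.
∮B·dl = μ₀ I_d,enc with I_d,enc = I_d r²/R² = 0.01036 A; so B = μ₀ I_d,enc/(2πr) = 1.13×10^-7 T.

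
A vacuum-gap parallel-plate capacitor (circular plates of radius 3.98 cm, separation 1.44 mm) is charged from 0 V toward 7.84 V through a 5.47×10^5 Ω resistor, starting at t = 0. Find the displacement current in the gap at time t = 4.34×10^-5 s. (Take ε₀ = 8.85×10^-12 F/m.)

C = ε₀A/d = (8.85×10^-12)(4.976×10^-3)/(1.44×10^-3) = 3.058×10^-11 F and τ = RC = 1.673×10^-5 s. I_d in the gap equals the RC charging current.
I_d(t) = (V₀/R) e^(−t/τ) = 1.433×10^-5 · e^(−2.594) = 1.07×10^-6 A.

1.07×10^-6 A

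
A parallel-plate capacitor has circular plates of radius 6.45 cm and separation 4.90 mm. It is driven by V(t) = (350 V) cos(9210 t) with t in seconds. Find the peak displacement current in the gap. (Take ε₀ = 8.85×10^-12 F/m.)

The displacement current equals the conduction current C dV/dt, which peaks at C V₀ ω.
With C = ε₀A/d = (8.85×10^-12)(0.01307)/(4.90×10^-3) = 2.361×10^-11 F and ω = 9210 rad/s, I_d,max = (2.361×10^-11)(350)(9210) = 7.61×10^-5 A.

7.61×10^-5 A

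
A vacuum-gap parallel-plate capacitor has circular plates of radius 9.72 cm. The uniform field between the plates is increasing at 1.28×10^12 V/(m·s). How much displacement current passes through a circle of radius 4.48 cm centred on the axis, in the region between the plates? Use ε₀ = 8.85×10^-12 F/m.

0.0714 A

I_d = ε₀ dΦ_E/dt = ε₀ πR² (dE/dt) = (8.85×10^-12)(0.02968)(1.28×10^12) = 0.3362 A through the full plate area.
The field is uniform, so I_d,enc = I_d (r/R)² = (0.3362)(4.48/9.72)² = 0.0714 A.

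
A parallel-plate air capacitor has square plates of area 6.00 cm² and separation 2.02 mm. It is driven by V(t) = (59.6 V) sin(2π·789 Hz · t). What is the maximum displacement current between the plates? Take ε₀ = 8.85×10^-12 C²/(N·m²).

(dE/dt)_max = V₀ω/d = 1.463×10^8 V/(m·s); ω = 2πf = 4957 rad/s.
I_d,max = ε₀ A (dE/dt)_max = (8.85×10^-12)(6.00×10^-4)(1.463×10^8) = 7.77×10^-7 A.

7.77×10^-7 A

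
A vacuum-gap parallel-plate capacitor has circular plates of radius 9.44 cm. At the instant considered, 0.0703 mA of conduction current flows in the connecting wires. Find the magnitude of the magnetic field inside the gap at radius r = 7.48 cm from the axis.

1.18×10^-10 T

By continuity the displacement current in the gap matches the conduction current: I_d = 7.03×10^-5 A.
∮B·dl = μ₀ I_d,enc with I_d,enc = I_d r²/R² = 4.414×10^-5 A; so B = μ₀ I_d,enc/(2πr) = 1.18×10^-10 T.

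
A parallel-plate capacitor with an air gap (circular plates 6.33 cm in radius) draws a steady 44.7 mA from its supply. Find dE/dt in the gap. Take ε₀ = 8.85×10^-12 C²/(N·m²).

4.01×10^11 V/(m·s)

By continuity, I_d in the gap equals the 44.7 mA flowing in the wire.
Since I_d = ε₀ A dE/dt, dE/dt = I_d/(ε₀A) = (0.0447)/((8.85×10^-12)(0.01259)) = 4.01×10^11 V/(m·s).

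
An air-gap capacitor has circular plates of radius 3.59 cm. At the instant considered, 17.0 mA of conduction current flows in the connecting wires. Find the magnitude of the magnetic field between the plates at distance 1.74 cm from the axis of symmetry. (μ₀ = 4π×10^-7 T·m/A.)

4.59×10^-8 T

By continuity the displacement current in the gap matches the conduction current: I_d = 0.0170 A.
∮B·dl = μ₀ I_d,enc with I_d,enc = I_d r²/R² = 3.994×10^-3 A; so B = μ₀ I_d,enc/(2πr) = 4.59×10^-8 T.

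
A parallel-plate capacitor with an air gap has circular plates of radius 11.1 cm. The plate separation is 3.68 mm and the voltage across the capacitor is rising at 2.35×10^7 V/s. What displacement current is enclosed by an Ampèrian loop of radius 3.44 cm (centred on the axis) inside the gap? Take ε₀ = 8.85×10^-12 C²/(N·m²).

2.10×10^-4 A

With E = V/d, dE/dt = 6.386×10^9 V/(m·s) and πR² = 0.03871 m², giving I_d = ε₀ πR² dE/dt = 2.188×10^-3 A.
Since J_d is uniform, the enclosed fraction is (r/R)² = 0.09604, giving I_d,enc = 2.10×10^-4 A.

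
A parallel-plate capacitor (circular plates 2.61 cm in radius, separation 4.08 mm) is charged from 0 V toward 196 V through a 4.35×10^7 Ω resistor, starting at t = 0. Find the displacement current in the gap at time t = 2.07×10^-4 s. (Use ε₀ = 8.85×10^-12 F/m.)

1.62×10^-6 A

C = ε₀A/d = (8.85×10^-12)(2.140×10^-3)/(4.08×10^-3) = 4.642×10^-12 F, so τ = RC = 2.019×10^-4 s.
The conduction current is I(t) = (V₀/R) e^(−t/τ), and the displacement current between the plates equals it.
t/τ = 1.025; I_d = (196/4.35×10^7) · e^(−1.025) = (4.506×10^-6)(0.3588) = 1.62×10^-6 A.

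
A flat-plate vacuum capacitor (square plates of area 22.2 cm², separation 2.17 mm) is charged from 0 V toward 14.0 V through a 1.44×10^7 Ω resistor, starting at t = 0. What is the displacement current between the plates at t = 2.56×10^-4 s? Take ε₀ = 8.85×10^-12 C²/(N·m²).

C = ε₀A/d = (8.85×10^-12)(2.22×10^-3)/(2.17×10^-3) = 9.054×10^-12 F, so τ = RC = 1.304×10^-4 s.
The conduction current is I(t) = (V₀/R) e^(−t/τ), and the displacement current between the plates equals it.
t/τ = 1.963; I_d = (14.0/1.44×10^7) · e^(−1.963) = (9.722×10^-7)(0.1404) = 1.36×10^-7 A.

1.36×10^-7 A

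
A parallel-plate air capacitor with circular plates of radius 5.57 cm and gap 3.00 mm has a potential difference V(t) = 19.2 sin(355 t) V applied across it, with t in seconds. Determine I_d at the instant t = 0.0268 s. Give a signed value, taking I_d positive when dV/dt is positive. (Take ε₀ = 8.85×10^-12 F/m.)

dE/dt = (V₀ω/d)·cos(ωt) with ωt = 9.514 rad: (19.2)(355)(-0.9960)/(3.00×10^-3) = -2.263×10^6 V/(m·s).
I_d = ε₀ A dE/dt = (8.85×10^-12)(9.747×10^-3)(-2.263×10^6) = -1.95×10^-7 A.

-1.95×10^-7 A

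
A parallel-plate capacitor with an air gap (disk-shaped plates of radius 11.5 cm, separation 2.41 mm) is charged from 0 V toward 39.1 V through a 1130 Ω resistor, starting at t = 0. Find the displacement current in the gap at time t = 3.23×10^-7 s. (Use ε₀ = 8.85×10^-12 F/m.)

5.31×10^-3 A

C = ε₀A/d = (8.85×10^-12)(0.04155)/(2.41×10^-3) = 1.526×10^-10 F and τ = RC = 1.724×10^-7 s. I_d in the gap equals the RC charging current.
I_d(t) = (V₀/R) e^(−t/τ) = 0.03460 · e^(−1.874) = 5.31×10^-3 A.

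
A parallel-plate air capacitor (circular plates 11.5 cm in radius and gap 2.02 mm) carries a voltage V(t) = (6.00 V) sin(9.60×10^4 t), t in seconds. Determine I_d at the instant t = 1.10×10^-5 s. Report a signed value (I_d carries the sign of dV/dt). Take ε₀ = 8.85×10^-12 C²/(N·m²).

5.16×10^-5 A

dE/dt = (V₀ω/d)·cos(ωt) with ωt = 1.056 rad: (6.00)(9.60×10^4)(0.4924)/(2.02×10^-3) = 1.404×10^8 V/(m·s).
I_d = ε₀ A dE/dt = (8.85×10^-12)(0.04155)(1.404×10^8) = 5.16×10^-5 A.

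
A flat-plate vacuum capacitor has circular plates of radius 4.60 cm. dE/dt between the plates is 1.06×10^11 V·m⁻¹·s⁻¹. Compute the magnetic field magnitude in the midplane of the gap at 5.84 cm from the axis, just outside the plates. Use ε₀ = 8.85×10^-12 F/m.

Total displacement current: I_d = ε₀(πR²)(dE/dt) = (8.85×10^-12)(6.648×10^-3)(1.06×10^11) = 6.236×10^-3 A.
For r ≥ R the full I_d is enclosed: B = μ₀ I_d/(2πr) = (4π×10^-7)(6.236×10^-3)/(2π·0.0584) = 2.14×10^-8 T.

2.14×10^-8 T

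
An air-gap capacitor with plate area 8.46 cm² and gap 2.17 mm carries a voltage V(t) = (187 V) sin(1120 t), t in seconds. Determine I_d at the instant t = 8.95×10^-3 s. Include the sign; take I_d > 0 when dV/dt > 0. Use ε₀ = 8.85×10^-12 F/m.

dE/dt = (V₀ω/d)·cos(ωt) with ωt = 10.024 rad: (187)(1120)(-0.8258)/(2.17×10^-3) = -7.970×10^7 V/(m·s).
I_d = ε₀ A dE/dt = (8.85×10^-12)(8.46×10^-4)(-7.970×10^7) = -5.97×10^-7 A.

-5.97×10^-7 A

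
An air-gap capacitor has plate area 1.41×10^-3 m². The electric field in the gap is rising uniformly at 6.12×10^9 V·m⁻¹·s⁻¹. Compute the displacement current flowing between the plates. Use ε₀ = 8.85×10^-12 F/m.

7.64×10^-5 A

I_d = ε₀ A (dE/dt) = (8.85×10^-12)(1.41×10^-3 m²)(6.12×10^9) = 7.64×10^-5 A.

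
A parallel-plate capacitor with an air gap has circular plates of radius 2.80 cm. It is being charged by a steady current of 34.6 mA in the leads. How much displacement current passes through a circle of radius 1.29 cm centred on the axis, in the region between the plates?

7.34×10^-3 A

By continuity the displacement current in the gap matches the conduction current: I_d = 0.0346 A.
Through an area πr² the displacement current is I_d·(πr²/πR²) = I_d (r/R)² = 7.34×10^-3 A.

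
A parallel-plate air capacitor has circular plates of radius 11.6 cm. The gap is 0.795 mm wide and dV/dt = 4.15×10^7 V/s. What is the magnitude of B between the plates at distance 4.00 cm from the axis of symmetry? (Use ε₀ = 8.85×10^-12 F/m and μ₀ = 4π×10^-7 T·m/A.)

1.16×10^-8 T

dE/dt = (dV/dt)/d = 5.220×10^10 V/(m·s); I_d = ε₀(πR²)(dE/dt) = (8.85×10^-12)(0.04227)(5.220×10^10) = 0.01953 A.
An Ampèrian loop of radius r encloses a fraction (r/R)² of I_d. Then B·2πr = μ₀ I_d (r/R)², giving B = μ₀ I_d r/(2πR²) = 1.16×10^-8 T.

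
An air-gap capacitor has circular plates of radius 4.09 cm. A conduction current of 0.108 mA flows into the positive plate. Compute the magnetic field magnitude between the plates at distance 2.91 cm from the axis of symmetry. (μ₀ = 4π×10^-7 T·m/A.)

3.76×10^-10 T

No conduction current crosses the gap, so I_d there equals the 1.08×10^-4 A in the leads.
∮B·dl = μ₀ I_d,enc with I_d,enc = I_d r²/R² = 5.467×10^-5 A; so B = μ₀ I_d,enc/(2πr) = 3.76×10^-10 T.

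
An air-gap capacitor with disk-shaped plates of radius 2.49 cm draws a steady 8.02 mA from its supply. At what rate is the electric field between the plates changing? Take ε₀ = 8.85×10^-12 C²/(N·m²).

By continuity, I_d in the gap equals the 8.02 mA flowing in the wire.
Inverting I_d = ε₀ A dE/dt gives dE/dt = 8.02×10^-3 / (8.85×10^-12 · 1.948×10^-3) = 4.65×10^11 V/(m·s).

4.65×10^11 V/(m·s)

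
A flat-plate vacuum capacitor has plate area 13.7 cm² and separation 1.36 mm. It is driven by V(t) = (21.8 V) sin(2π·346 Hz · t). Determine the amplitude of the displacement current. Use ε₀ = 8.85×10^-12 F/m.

4.23×10^-7 A

C = ε₀A/d = (8.85×10^-12)(1.37×10^-3)/(1.36×10^-3) = 8.915×10^-12 F; ω = 2πf = 2174 rad/s.
I_d = C dV/dt, so |I_d|_max = C V₀ ω = (8.915×10^-12)(21.8)(2174) = 4.23×10^-7 A.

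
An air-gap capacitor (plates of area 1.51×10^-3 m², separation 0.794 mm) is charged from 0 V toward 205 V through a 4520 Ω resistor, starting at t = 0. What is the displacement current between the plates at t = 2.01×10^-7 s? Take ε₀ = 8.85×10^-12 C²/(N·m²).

C = ε₀A/d = (8.85×10^-12)(1.51×10^-3)/(7.94×10^-4) = 1.683×10^-11 F, so τ = RC = 7.607×10^-8 s.
The conduction current is I(t) = (V₀/R) e^(−t/τ), and the displacement current between the plates equals it.
t/τ = 2.642; I_d = (205/4520) · e^(−2.642) = (0.04535)(0.07122) = 3.23×10^-3 A.

3.23×10^-3 A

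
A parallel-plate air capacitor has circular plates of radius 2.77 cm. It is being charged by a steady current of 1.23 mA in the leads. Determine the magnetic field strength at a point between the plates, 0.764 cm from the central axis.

2.45×10^-9 T

No conduction current crosses the gap, so I_d there equals the 1.23×10^-3 A in the leads.
∮B·dl = μ₀ I_d,enc with I_d,enc = I_d r²/R² = 9.357×10^-5 A; so B = μ₀ I_d,enc/(2πr) = 2.45×10^-9 T.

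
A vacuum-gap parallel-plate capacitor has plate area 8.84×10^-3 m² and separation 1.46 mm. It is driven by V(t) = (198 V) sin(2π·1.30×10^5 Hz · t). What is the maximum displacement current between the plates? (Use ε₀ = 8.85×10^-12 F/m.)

(dE/dt)_max = V₀ω/d = 1.108×10^11 V/(m·s); ω = 2πf = 8.168×10^5 rad/s.
I_d,max = ε₀ A (dE/dt)_max = (8.85×10^-12)(8.84×10^-3)(1.108×10^11) = 8.67×10^-3 A.

8.67×10^-3 A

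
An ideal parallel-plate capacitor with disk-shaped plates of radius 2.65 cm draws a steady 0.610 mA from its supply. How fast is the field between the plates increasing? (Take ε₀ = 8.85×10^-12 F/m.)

Charge continuity gives I_d = I = 6.10×10^-4 A between the plates.
Then dE/dt = I_d/(ε₀A) = 3.12×10^10 V/(m·s).

3.12×10^10 V/(m·s)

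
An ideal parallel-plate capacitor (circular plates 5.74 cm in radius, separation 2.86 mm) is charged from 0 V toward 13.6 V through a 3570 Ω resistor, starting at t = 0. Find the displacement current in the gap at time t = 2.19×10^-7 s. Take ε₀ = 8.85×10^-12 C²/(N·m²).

5.61×10^-4 A

C = ε₀A/d = (8.85×10^-12)(0.01035)/(2.86×10^-3) = 3.203×10^-11 F, so τ = RC = 1.143×10^-7 s.
The conduction current is I(t) = (V₀/R) e^(−t/τ), and the displacement current between the plates equals it.
t/τ = 1.916; I_d = (13.6/3570) · e^(−1.916) = (3.810×10^-3)(0.1472) = 5.61×10^-4 A.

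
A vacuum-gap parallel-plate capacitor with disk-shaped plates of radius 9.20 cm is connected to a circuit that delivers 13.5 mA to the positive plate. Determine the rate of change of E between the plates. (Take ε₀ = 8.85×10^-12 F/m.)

5.74×10^10 V/(m·s)

By continuity, I_d in the gap equals the 13.5 mA flowing in the wire.
Since I_d = ε₀ A dE/dt, dE/dt = I_d/(ε₀A) = (0.0135)/((8.85×10^-12)(0.02659)) = 5.74×10^10 V/(m·s).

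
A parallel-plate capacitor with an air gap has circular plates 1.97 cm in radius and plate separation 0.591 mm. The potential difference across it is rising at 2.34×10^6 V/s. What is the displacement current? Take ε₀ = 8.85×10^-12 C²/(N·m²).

The field between the plates is E = V/d, so dE/dt = (2.34×10^6)/(5.91×10^-4 m) = 3.959×10^9 V/(m·s).
I_d = ε₀ A (dE/dt) = (8.85×10^-12)(1.219×10^-3)(3.959×10^9) = 4.27×10^-5 A.

4.27×10^-5 A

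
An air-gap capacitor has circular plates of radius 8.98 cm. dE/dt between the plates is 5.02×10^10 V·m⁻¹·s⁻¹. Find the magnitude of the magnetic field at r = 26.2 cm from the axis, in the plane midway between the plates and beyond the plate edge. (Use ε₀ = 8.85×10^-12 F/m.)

Total displacement current: I_d = ε₀(πR²)(dE/dt) = (8.85×10^-12)(0.02533)(5.02×10^10) = 0.01125 A.
With r > R the enclosed displacement current is the full I_d; B = μ₀ I_d / (2πr) = 8.59×10^-9 T.

8.59×10^-9 T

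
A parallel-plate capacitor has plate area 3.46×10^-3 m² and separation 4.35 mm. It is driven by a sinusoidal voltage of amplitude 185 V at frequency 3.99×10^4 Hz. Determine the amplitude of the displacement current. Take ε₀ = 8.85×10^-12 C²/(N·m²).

3.26×10^-4 A

C = ε₀A/d = (8.85×10^-12)(3.46×10^-3)/(4.35×10^-3) = 7.039×10^-12 F; ω = 2πf = 2.507×10^5 rad/s.
I_d = C dV/dt, so |I_d|_max = C V₀ ω = (7.039×10^-12)(185)(2.507×10^5) = 3.26×10^-4 A.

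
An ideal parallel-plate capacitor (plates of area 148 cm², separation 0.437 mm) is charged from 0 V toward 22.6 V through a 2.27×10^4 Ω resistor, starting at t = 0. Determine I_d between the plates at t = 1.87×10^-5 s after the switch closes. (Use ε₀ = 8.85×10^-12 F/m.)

With C = ε₀A/d = (8.85×10^-12)(0.0148)/(4.37×10^-4) = 2.997×10^-10 F, the time constant is τ = RC = 6.803×10^-6 s, so t/τ = 2.749 and e^(−t/τ) = 0.06399.
I_d = I_cond = (V₀/R) e^(−t/τ) = (9.956×10^-4)(0.06399) = 6.37×10^-5 A.

6.37×10^-5 A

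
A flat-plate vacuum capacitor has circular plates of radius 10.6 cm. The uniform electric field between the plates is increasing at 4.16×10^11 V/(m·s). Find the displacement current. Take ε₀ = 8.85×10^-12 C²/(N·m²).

With a uniform field, Φ_E = EA, so I_d = ε₀ A dE/dt = 0.130 A.

0.130 A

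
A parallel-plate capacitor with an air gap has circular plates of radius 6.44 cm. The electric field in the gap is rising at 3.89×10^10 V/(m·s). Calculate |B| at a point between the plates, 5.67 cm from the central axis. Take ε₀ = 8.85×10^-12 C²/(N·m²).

Total displacement current: I_d = ε₀(πR²)(dE/dt) = (8.85×10^-12)(0.01303)(3.89×10^10) = 4.486×10^-3 A.
∮B·dl = μ₀ I_d,enc with I_d,enc = I_d r²/R² = 3.477×10^-3 A; so B = μ₀ I_d,enc/(2πr) = 1.23×10^-8 T.

1.23×10^-8 T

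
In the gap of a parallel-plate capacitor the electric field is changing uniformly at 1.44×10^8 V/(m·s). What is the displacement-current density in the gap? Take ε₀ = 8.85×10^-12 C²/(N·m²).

1.27×10^-3 A/m²

J_d = ε₀ dE/dt = (8.85×10^-12)(1.44×10^8) = 1.27×10^-3 A/m².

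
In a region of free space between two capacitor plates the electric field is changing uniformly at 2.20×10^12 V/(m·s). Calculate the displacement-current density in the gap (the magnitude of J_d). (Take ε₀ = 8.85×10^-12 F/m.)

19.5 A/m²

J_d = ε₀ ∂E/∂t, so J_d = 19.5 A/m².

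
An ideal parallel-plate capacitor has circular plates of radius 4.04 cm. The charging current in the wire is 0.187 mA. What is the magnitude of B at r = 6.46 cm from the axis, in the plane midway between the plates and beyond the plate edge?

5.79×10^-10 T

Between the plates the displacement current equals the wire current: I_d = 0.187 mA = 1.87×10^-4 A.
For r ≥ R the full I_d is enclosed: B = μ₀ I_d/(2πr) = (4π×10^-7)(1.87×10^-4)/(2π·0.0646) = 5.79×10^-10 T.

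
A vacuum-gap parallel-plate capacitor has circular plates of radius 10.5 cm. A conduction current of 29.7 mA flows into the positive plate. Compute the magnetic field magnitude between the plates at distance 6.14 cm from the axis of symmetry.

3.31×10^-8 T

By continuity the displacement current in the gap matches the conduction current: I_d = 0.0297 A.
For r < R the Ampère–Maxwell law gives B(2πr) = μ₀ I_d (r²/R²), so B = μ₀ I_d r/(2πR²) = (4π×10^-7)(0.0297)(0.0614)/(2π·0.105²) = 3.31×10^-8 T.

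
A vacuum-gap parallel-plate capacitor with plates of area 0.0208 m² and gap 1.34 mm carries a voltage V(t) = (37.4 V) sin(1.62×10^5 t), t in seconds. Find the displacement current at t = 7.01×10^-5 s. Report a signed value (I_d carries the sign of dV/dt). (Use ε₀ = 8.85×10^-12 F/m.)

C = ε₀A/d = (8.85×10^-12)(0.0208)/(1.34×10^-3) = 1.374×10^-10 F. dV/dt = V₀ω·cos(ωt); at ωt = 11.3562 rad this factor is 0.3529.
I_d = C dV/dt = (1.374×10^-10)(37.4)(1.62×10^5)(0.3529) = 2.94×10^-4 A.

2.94×10^-4 A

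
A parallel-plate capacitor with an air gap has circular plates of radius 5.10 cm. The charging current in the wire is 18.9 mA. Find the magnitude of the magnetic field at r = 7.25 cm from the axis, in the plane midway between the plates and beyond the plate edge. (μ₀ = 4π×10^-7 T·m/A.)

Between the plates the displacement current equals the wire current: I_d = 18.9 mA = 0.0189 A.
Outside the plates the loop encloses all of I_d, so B·2πr = μ₀ I_d and B = 5.21×10^-8 T.

5.21×10^-8 T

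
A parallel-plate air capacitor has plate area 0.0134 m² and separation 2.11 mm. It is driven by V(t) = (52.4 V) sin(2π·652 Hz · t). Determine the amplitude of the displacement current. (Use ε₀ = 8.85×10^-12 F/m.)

The displacement current equals the conduction current C dV/dt, which peaks at C V₀ ω.
With C = ε₀A/d = (8.85×10^-12)(0.0134)/(2.11×10^-3) = 5.620×10^-11 F and ω = 2πf = 4097 rad/s, I_d,max = (5.620×10^-11)(52.4)(4097) = 1.21×10^-5 A.

1.21×10^-5 A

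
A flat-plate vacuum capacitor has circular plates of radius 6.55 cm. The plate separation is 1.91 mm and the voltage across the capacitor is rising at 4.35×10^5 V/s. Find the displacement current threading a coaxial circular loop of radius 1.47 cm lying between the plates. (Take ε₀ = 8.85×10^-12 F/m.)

1.37×10^-6 A

I_d = C dV/dt with C = ε₀πR²/d = 6.246×10^-11 F, so I_d = (6.246×10^-11)(4.35×10^5) = 2.717×10^-5 A.
Since J_d is uniform, the enclosed fraction is (r/R)² = 0.05037, giving I_d,enc = 1.37×10^-6 A.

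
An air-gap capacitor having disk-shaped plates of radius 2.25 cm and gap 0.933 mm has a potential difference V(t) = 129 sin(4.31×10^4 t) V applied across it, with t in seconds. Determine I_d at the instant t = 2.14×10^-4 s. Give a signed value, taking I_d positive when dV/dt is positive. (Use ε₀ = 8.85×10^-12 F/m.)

-8.22×10^-5 A

dV/dt = (129)(4.31×10^4)·cos(9.2234) = -5.448×10^6 V/s.
I_d = C dV/dt with C = ε₀A/d = (8.85×10^-12)(1.590×10^-3)/(9.33×10^-4) = 1.508×10^-11 F, so I_d = (1.508×10^-11)(-5.448×10^6) = -8.22×10^-5 A.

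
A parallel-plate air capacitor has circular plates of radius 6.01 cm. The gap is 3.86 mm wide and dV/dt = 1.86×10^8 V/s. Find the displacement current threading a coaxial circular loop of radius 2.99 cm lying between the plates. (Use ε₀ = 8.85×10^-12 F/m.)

1.20×10^-3 A

dE/dt = (dV/dt)/d = 4.819×10^10 V/(m·s); I_d = ε₀(πR²)(dE/dt) = (8.85×10^-12)(0.01135)(4.819×10^10) = 4.841×10^-3 A.
The field is uniform, so I_d,enc = I_d (r/R)² = (4.841×10^-3)(2.99/6.01)² = 1.20×10^-3 A.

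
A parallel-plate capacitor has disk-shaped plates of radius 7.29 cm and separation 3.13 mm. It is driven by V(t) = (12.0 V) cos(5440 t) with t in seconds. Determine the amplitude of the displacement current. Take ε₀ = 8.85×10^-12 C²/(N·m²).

3.08×10^-6 A

C = ε₀A/d = (8.85×10^-12)(0.01670)/(3.13×10^-3) = 4.722×10^-11 F; ω = 5440 rad/s.
I_d = C dV/dt, so |I_d|_max = C V₀ ω = (4.722×10^-11)(12.0)(5440) = 3.08×10^-6 A.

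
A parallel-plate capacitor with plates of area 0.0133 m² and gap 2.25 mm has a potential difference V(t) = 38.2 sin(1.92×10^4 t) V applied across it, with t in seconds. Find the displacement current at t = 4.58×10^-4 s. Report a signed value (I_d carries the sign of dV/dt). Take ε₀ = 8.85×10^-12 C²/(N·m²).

dE/dt = (V₀ω/d)·cos(ωt) with ωt = 8.7936 rad: (38.2)(1.92×10^4)(-0.8073)/(2.25×10^-3) = -2.632×10^8 V/(m·s).
I_d = ε₀ A dE/dt = (8.85×10^-12)(0.0133)(-2.632×10^8) = -3.10×10^-5 A.

-3.10×10^-5 A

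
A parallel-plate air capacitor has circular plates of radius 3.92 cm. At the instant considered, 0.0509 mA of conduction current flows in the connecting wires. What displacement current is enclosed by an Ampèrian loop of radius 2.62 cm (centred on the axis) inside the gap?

2.27×10^-5 A

Between the plates the displacement current equals the wire current: I_d = 0.0509 mA = 5.09×10^-5 A.
Through an area πr² the displacement current is I_d·(πr²/πR²) = I_d (r/R)² = 2.27×10^-5 A.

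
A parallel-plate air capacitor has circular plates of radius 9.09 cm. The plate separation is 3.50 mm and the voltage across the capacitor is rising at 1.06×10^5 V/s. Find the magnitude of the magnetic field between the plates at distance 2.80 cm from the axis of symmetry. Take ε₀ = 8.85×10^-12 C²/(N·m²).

With E = V/d, dE/dt = 3.029×10^7 V/(m·s) and πR² = 0.02596 m², giving I_d = ε₀ πR² dE/dt = 6.959×10^-6 A.
For r < R the Ampère–Maxwell law gives B(2πr) = μ₀ I_d (r²/R²), so B = μ₀ I_d r/(2πR²) = (4π×10^-7)(6.959×10^-6)(0.0280)/(2π·0.0909²) = 4.72×10^-12 T.

4.72×10^-12 T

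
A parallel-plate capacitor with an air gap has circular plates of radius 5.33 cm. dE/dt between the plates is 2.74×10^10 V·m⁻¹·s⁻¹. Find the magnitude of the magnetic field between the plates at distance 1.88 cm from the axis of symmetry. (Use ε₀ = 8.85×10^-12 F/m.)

I_d = ε₀ dΦ_E/dt = ε₀ πR² (dE/dt) = (8.85×10^-12)(8.925×10^-3)(2.74×10^10) = 2.164×10^-3 A through the full plate area.
An Ampèrian loop of radius r encloses a fraction (r/R)² of I_d. Then B·2πr = μ₀ I_d (r/R)², giving B = μ₀ I_d r/(2πR²) = 2.86×10^-9 T.

2.86×10^-9 T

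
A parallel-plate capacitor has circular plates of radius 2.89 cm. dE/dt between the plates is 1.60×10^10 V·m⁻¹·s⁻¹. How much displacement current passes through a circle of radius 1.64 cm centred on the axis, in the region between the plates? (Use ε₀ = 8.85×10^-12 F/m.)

Through the whole plate area (πR² = 2.624×10^-3 m²), I_d = ε₀ πR² dE/dt = 3.716×10^-4 A.
Since J_d is uniform, the enclosed fraction is (r/R)² = 0.3220, giving I_d,enc = 1.20×10^-4 A.

1.20×10^-4 A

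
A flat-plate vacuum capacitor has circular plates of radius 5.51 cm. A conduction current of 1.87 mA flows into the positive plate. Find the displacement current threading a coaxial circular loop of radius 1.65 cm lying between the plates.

Between the plates the displacement current equals the wire current: I_d = 1.87 mA = 1.87×10^-3 A.
Through an area πr² the displacement current is I_d·(πr²/πR²) = I_d (r/R)² = 1.68×10^-4 A.

1.68×10^-4 A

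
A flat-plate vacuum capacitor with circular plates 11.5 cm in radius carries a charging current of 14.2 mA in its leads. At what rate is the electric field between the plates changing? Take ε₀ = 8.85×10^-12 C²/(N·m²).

3.86×10^10 V/(m·s)

Charge continuity gives I_d = I = 0.0142 A between the plates.
Then dE/dt = I_d/(ε₀A) = 3.86×10^10 V/(m·s).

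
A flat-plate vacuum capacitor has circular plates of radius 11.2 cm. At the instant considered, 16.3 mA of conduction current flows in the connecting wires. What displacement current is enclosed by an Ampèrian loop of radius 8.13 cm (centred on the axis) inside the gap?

8.59×10^-3 A

By continuity the displacement current in the gap matches the conduction current: I_d = 0.0163 A.
The field is uniform, so I_d,enc = I_d (r/R)² = (0.0163)(8.13/11.2)² = 8.59×10^-3 A.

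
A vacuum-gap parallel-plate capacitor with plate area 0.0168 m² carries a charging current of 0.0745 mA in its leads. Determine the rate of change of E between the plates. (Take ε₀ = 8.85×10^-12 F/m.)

5.01×10^8 V/(m·s)

The displacement current between the plates equals the conduction current, I_d = 0.0745 mA.
Then dE/dt = I_d/(ε₀A) = 5.01×10^8 V/(m·s).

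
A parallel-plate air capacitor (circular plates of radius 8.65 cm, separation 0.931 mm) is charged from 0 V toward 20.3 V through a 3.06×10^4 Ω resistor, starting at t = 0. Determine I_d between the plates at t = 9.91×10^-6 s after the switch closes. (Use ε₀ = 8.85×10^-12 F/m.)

1.56×10^-4 A

With C = ε₀A/d = (8.85×10^-12)(0.02351)/(9.31×10^-4) = 2.235×10^-10 F, the time constant is τ = RC = 6.839×10^-6 s, so t/τ = 1.449 and e^(−t/τ) = 0.2348.
I_d = I_cond = (V₀/R) e^(−t/τ) = (6.634×10^-4)(0.2348) = 1.56×10^-4 A.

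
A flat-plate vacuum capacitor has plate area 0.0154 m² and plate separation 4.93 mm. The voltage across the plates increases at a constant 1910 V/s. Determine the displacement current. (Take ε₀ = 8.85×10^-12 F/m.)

C = ε₀A/d = (8.85×10^-12)(0.0154)/(4.93×10^-3) = 2.765×10^-11 F.
I_d = C dV/dt = (2.765×10^-11)(1910) = 5.28×10^-8 A.

5.28×10^-8 A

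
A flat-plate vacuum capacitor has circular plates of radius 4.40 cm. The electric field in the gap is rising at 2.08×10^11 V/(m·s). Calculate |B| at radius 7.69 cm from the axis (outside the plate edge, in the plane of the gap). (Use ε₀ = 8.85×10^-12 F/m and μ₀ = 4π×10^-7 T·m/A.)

2.91×10^-8 T

Through the whole plate area (πR² = 6.082×10^-3 m²), I_d = ε₀ πR² dE/dt = 0.01120 A.
For r ≥ R the full I_d is enclosed: B = μ₀ I_d/(2πr) = (4π×10^-7)(0.01120)/(2π·0.0769) = 2.91×10^-8 T.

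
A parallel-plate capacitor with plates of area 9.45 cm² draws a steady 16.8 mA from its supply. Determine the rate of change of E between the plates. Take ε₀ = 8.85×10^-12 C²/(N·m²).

2.01×10^12 V/(m·s)

The displacement current between the plates equals the conduction current, I_d = 16.8 mA.
Then dE/dt = I_d/(ε₀A) = 2.01×10^12 V/(m·s).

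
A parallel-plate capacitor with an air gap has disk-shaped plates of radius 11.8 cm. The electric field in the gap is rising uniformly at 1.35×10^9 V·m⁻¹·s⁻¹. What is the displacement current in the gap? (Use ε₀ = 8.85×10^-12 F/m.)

I_d = ε₀ A (dE/dt) = (8.85×10^-12)(0.04374 m²)(1.35×10^9) = 5.23×10^-4 A.

5.23×10^-4 A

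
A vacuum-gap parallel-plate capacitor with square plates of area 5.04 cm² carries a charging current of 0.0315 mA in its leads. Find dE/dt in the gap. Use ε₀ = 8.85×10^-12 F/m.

7.06×10^9 V/(m·s)

Charge continuity gives I_d = I = 3.15×10^-5 A between the plates.
Inverting I_d = ε₀ A dE/dt gives dE/dt = 3.15×10^-5 / (8.85×10^-12 · 5.04×10^-4) = 7.06×10^9 V/(m·s).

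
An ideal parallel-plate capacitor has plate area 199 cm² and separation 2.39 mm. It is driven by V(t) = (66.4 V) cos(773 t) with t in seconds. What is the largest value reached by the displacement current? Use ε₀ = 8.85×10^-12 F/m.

3.78×10^-6 A

The displacement current equals the conduction current C dV/dt, which peaks at C V₀ ω.
With C = ε₀A/d = (8.85×10^-12)(0.0199)/(2.39×10^-3) = 7.369×10^-11 F and ω = 773 rad/s, I_d,max = (7.369×10^-11)(66.4)(773) = 3.78×10^-6 A.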